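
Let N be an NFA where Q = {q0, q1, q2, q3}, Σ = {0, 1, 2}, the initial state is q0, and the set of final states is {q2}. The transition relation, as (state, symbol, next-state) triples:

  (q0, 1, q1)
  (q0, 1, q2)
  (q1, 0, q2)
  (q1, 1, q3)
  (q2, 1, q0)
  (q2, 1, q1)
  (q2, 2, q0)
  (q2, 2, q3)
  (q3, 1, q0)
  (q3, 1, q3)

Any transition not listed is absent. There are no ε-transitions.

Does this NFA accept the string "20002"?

Start in {q0}.
Read '2': q0→∅; now ∅.
The set is empty and remains empty for the remaining 4 symbols.
The final set ∅ contains no accepting state.

No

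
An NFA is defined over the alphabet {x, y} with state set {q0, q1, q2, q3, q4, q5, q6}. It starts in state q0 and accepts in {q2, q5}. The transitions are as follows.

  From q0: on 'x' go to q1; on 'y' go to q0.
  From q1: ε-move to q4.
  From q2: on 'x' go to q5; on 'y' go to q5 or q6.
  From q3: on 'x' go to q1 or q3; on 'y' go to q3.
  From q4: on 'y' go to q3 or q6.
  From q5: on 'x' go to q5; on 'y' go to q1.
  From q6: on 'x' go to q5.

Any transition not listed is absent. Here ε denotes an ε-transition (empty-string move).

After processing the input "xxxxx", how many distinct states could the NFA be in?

Start in {q0}.
Read 'x': {q0} → {q1, q4}.
Read 'x': {q1, q4} → ∅.
The set is empty and remains empty for the remaining 3 symbols.
That set has 0 states.

0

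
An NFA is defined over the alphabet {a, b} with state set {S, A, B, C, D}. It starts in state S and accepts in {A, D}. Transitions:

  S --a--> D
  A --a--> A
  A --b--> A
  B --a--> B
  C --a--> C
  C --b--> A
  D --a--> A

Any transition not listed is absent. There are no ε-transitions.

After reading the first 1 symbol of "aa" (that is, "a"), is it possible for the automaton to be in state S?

No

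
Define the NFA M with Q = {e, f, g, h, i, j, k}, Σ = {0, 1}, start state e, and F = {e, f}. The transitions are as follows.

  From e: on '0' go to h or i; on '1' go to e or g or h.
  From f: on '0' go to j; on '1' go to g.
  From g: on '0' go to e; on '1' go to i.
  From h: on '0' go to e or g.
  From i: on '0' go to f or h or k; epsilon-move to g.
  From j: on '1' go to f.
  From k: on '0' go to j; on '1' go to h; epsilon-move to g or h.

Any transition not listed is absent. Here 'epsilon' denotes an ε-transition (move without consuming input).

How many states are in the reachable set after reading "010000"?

Start in {e}.
Read '0': e→{h, i}; union {h, i}; ε-closure = {g, h, i}.
Read '1': g→{i}, h→∅, i→∅; union {i}; ε-closure = {g, i}.
Read '0': g→{e}, i→{f, h, k}; union {e, f, h, k}; ε-closure = {e, f, g, h, k}.
Read '0': e→{h, i}, f→{j}, g→{e}, h→{e, g}, k→{j}; now {e, g, h, i, j}.
Read '0': e→{h, i}, g→{e}, h→{e, g}, i→{f, h, k}, j→∅; now {e, f, g, h, i, k}.
Read '0': e→{h, i}, f→{j}, g→{e}, h→{e, g}, i→{f, h, k}, k→{j}; now {e, f, g, h, i, j, k}.
That set has 7 states.

7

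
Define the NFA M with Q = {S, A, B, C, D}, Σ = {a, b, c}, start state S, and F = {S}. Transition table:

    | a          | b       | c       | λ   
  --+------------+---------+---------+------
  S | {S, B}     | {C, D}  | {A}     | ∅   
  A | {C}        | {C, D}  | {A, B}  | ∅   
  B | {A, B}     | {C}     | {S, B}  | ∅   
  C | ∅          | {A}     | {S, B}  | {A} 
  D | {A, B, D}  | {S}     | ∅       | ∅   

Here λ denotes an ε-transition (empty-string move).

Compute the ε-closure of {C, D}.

Begin with {C, D}.
ε-move C → A; add A.

{A, C, D}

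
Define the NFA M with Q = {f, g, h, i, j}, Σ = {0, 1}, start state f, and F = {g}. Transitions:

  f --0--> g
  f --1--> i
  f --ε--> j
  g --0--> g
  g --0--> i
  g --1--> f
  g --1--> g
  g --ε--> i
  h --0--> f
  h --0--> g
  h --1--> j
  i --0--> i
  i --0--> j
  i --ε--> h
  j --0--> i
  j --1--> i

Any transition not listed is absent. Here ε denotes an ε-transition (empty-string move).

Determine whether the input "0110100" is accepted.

Start: ε-closure({f}) = {f, j}.
Read '0': f→{g}, j→{i}; union {g, i}; ε-closure = {g, h, i}.
Read '1': g→{f, g}, h→{j}, i→∅; union {f, g, j}; ε-closure = {f, g, h, i, j}.
Read '1': f→{i}, g→{f, g}, h→{j}, i→∅, j→{i}; union {f, g, i, j}; ε-closure = {f, g, h, i, j}.
Read '0': f→{g}, g→{g, i}, h→{f, g}, i→{i, j}, j→{i}; union {f, g, i, j}; ε-closure = {f, g, h, i, j}.
Read '1': f→{i}, g→{f, g}, h→{j}, i→∅, j→{i}; union {f, g, i, j}; ε-closure = {f, g, h, i, j}.
Read '0': f→{g}, g→{g, i}, h→{f, g}, i→{i, j}, j→{i}; union {f, g, i, j}; ε-closure = {f, g, h, i, j}.
Read '0': f→{g}, g→{g, i}, h→{f, g}, i→{i, j}, j→{i}; union {f, g, i, j}; ε-closure = {f, g, h, i, j}.
The final set {f, g, h, i, j} contains the accepting state g.

Yes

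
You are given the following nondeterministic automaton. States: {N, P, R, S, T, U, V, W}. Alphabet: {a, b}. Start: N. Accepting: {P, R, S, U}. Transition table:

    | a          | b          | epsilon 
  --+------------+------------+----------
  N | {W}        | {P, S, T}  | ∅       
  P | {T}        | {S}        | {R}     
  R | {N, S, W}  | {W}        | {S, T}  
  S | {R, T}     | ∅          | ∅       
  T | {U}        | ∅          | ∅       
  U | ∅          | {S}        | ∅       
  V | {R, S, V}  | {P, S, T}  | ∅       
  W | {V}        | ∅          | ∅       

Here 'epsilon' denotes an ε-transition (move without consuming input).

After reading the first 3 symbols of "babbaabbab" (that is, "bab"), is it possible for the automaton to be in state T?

Start in {N}.
Read 'b': N→{P, S, T}; union {P, S, T}; ε-closure = {P, R, S, T}.
Read 'a': P→{T}, R→{N, S, W}, S→{R, T}, T→{U}; now {N, R, S, T, U, W}.
Read 'b': N→{P, S, T}, R→{W}, S→∅, T→∅, U→{S}, W→∅; union {P, S, T, W}; ε-closure = {P, R, S, T, W}.
State T is in {P, R, S, T, W}.

Yes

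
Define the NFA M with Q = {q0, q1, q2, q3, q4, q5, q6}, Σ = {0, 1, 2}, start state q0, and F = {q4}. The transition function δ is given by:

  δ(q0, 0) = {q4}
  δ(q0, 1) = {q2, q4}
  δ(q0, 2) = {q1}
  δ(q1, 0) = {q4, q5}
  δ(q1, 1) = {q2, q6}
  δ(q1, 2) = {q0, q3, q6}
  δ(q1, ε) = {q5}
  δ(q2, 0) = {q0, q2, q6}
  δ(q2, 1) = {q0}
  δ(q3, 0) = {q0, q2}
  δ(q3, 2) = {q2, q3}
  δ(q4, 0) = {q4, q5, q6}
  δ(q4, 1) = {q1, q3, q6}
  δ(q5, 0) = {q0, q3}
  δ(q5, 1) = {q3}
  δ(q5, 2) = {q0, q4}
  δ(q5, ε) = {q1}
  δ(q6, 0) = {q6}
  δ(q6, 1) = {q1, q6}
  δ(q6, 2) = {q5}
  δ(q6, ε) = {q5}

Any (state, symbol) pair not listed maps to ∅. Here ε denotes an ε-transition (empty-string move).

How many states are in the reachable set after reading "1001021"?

7

Start in {q0}.
Read '1': {q0} → {q2, q4}.
Read '0': {q2, q4} → {q0, q1, q2, q4, q5, q6}.
Read '0': {q0, q1, q2, q4, q5, q6} → {q0, q1, q2, q3, q4, q5, q6}.
Read '1': {q0, q1, q2, q3, q4, q5, q6} → {q0, q1, q2, q3, q4, q5, q6}.
Read '0': {q0, q1, q2, q3, q4, q5, q6} → {q0, q1, q2, q3, q4, q5, q6}.
Read '2': {q0, q1, q2, q3, q4, q5, q6} → {q0, q1, q2, q3, q4, q5, q6}.
Read '1': {q0, q1, q2, q3, q4, q5, q6} → {q0, q1, q2, q3, q4, q5, q6}.
That set has 7 states.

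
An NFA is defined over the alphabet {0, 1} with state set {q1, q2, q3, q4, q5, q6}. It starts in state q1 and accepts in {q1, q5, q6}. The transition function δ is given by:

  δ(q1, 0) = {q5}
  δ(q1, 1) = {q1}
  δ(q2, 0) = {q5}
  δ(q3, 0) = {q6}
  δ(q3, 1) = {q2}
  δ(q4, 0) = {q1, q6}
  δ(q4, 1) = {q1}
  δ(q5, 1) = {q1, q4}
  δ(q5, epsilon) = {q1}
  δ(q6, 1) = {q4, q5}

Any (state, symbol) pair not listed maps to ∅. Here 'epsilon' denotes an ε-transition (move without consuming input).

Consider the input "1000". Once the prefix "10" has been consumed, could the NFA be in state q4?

Start in {q1}.
Read '1': q1→{q1}; now {q1}.
Read '0': q1→{q5}; union {q5}; ε-closure = {q1, q5}.
State q4 is not in {q1, q5}.

No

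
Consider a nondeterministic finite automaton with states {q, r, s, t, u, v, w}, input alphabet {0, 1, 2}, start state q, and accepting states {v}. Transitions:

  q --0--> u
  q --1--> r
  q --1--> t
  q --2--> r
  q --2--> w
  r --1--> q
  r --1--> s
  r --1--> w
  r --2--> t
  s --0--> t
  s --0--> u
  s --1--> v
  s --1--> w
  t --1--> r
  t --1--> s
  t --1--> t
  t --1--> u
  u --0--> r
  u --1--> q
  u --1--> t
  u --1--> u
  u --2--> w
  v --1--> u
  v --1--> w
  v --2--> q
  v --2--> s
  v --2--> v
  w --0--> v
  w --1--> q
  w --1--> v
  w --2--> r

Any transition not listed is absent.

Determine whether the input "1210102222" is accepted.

Yes

Start in {q}.
Read '1': q→{r, t}; now {r, t}.
Read '2': r→{t}, t→∅; now {t}.
Read '1': t→{r, s, t, u}; now {r, s, t, u}.
Read '0': r→∅, s→{t, u}, t→∅, u→{r}; now {r, t, u}.
Read '1': r→{q, s, w}, t→{r, s, t, u}, u→{q, t, u}; now {q, r, s, t, u, w}.
Read '0': q→{u}, r→∅, s→{t, u}, t→∅, u→{r}, w→{v}; now {r, t, u, v}.
Read '2': r→{t}, t→∅, u→{w}, v→{q, s, v}; now {q, s, t, v, w}.
Read '2': q→{r, w}, s→∅, t→∅, v→{q, s, v}, w→{r}; now {q, r, s, v, w}.
Read '2': q→{r, w}, r→{t}, s→∅, v→{q, s, v}, w→{r}; now {q, r, s, t, v, w}.
Read '2': q→{r, w}, r→{t}, s→∅, t→∅, v→{q, s, v}, w→{r}; now {q, r, s, t, v, w}.
The final set {q, r, s, t, v, w} contains the accepting state v.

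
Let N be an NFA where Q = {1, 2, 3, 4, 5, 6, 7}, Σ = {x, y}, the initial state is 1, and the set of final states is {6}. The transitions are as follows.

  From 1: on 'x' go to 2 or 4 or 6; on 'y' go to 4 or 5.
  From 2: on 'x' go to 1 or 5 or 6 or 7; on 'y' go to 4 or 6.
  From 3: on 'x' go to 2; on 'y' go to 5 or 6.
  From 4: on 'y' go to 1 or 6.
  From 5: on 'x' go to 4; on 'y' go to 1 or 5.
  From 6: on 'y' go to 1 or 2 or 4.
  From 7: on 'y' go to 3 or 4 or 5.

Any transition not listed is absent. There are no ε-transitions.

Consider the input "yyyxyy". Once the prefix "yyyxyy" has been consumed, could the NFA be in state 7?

Start in {1}.
Read 'y': 1→{4, 5}; now {4, 5}.
Read 'y': 4→{1, 6}, 5→{1, 5}; now {1, 5, 6}.
Read 'y': 1→{4, 5}, 5→{1, 5}, 6→{1, 2, 4}; now {1, 2, 4, 5}.
Read 'x': 1→{2, 4, 6}, 2→{1, 5, 6, 7}, 4→∅, 5→{4}; now {1, 2, 4, 5, 6, 7}.
Read 'y': 1→{4, 5}, 2→{4, 6}, 4→{1, 6}, 5→{1, 5}, 6→{1, 2, 4}, 7→{3, 4, 5}; now {1, 2, 3, 4, 5, 6}.
Read 'y': 1→{4, 5}, 2→{4, 6}, 3→{5, 6}, 4→{1, 6}, 5→{1, 5}, 6→{1, 2, 4}; now {1, 2, 4, 5, 6}.
State 7 is not in {1, 2, 4, 5, 6}.

No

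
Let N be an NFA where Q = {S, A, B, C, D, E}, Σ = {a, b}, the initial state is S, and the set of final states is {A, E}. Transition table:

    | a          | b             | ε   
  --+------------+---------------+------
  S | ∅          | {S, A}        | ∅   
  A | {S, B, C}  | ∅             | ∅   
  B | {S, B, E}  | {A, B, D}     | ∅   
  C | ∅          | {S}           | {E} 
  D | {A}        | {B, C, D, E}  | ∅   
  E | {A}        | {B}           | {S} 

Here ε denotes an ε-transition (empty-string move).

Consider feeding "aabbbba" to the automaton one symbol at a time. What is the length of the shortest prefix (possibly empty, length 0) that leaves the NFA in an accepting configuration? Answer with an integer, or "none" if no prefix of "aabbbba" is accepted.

Start in {S}.
Read 'a': {S} → ∅.
The set is empty and remains empty for the remaining 6 symbols.
No reachable set along the way intersects F.

none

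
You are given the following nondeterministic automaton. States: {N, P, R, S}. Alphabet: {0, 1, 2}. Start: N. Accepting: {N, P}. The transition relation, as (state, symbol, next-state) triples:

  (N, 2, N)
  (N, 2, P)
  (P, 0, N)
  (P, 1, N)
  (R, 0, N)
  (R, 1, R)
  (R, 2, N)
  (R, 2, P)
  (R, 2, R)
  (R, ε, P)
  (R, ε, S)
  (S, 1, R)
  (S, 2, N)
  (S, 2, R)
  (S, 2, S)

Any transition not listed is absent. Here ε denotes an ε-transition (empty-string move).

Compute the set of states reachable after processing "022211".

Start in {N}.
Read '0': N→∅; now ∅.
The set is empty and remains empty for the remaining 5 symbols.

∅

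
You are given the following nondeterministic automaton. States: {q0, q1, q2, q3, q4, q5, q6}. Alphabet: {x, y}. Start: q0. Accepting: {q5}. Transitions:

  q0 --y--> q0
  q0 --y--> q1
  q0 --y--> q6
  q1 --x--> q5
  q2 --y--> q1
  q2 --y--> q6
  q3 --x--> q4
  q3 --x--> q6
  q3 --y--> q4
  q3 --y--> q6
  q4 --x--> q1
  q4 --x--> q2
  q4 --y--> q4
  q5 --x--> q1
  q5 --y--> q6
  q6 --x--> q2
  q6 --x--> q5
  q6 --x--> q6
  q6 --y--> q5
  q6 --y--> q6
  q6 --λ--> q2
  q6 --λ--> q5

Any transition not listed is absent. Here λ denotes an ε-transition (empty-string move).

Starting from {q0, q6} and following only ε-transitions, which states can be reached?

{q0, q2, q5, q6}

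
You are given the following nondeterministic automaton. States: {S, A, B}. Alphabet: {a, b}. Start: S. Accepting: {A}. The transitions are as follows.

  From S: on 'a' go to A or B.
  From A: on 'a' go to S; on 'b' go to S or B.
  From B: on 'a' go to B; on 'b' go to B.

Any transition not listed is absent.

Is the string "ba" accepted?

No

Start in {S}.
Read 'b': {S} → ∅.
The set is empty and remains empty for the remaining 1 symbol.
The final set ∅ contains no accepting state.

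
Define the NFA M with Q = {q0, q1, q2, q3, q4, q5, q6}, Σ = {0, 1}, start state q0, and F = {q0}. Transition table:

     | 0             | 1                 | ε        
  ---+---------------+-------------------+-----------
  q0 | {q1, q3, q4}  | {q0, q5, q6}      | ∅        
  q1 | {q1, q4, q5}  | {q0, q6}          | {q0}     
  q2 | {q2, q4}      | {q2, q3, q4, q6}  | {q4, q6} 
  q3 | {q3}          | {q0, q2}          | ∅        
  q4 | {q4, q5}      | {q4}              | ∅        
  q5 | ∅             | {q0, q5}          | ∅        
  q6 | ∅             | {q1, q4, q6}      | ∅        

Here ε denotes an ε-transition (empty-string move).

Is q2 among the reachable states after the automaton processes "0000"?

Start in {q0}.
Read '0': q0→{q1, q3, q4}; union {q1, q3, q4}; ε-closure = {q0, q1, q3, q4}.
Read '0': q0→{q1, q3, q4}, q1→{q1, q4, q5}, q3→{q3}, q4→{q4, q5}; union {q1, q3, q4, q5}; ε-closure = {q0, q1, q3, q4, q5}.
Read '0': q0→{q1, q3, q4}, q1→{q1, q4, q5}, q3→{q3}, q4→{q4, q5}, q5→∅; union {q1, q3, q4, q5}; ε-closure = {q0, q1, q3, q4, q5}.
Read '0': q0→{q1, q3, q4}, q1→{q1, q4, q5}, q3→{q3}, q4→{q4, q5}, q5→∅; union {q1, q3, q4, q5}; ε-closure = {q0, q1, q3, q4, q5}.
State q2 is not in {q0, q1, q3, q4, q5}.

No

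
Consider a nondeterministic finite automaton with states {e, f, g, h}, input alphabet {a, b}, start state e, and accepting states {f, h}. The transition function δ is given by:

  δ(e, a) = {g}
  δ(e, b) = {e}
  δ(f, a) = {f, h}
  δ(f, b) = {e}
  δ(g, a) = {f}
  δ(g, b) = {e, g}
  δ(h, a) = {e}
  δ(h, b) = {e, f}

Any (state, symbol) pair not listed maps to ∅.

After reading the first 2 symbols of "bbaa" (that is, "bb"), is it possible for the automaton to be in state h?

No

Start in {e}.
Read 'b': {e} → {e}.
Read 'b': {e} → {e}.
State h is not in {e}.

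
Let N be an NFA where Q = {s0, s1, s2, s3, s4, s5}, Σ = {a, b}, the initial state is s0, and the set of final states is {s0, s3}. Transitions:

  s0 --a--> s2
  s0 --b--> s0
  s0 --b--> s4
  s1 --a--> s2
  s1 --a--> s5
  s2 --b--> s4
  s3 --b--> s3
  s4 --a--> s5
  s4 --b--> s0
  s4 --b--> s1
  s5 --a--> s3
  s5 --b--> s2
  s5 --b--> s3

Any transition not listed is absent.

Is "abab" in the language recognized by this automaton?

Start in {s0}.
Read 'a': s0→{s2}; now {s2}.
Read 'b': s2→{s4}; now {s4}.
Read 'a': s4→{s5}; now {s5}.
Read 'b': s5→{s2, s3}; now {s2, s3}.
The final set {s2, s3} contains the accepting state s3.

Yes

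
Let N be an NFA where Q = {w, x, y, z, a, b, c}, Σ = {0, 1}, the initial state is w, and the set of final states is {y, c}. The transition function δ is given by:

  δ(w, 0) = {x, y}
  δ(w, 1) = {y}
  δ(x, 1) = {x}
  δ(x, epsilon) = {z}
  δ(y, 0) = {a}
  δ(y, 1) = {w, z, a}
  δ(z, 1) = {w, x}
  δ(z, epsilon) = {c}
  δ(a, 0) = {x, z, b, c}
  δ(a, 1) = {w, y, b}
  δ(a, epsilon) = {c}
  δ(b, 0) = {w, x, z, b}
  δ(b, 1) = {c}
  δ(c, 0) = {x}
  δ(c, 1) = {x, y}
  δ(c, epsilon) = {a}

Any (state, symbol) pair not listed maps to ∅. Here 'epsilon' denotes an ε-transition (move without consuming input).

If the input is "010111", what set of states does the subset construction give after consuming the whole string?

Start in {w}.
Read '0': {w} → {x, y, z, a, c}.
Read '1': {x, y, z, a, c} → {w, x, y, z, a, b, c}.
Read '0': {w, x, y, z, a, b, c} → {w, x, y, z, a, b, c}.
Read '1': {w, x, y, z, a, b, c} → {w, x, y, z, a, b, c}.
Read '1': {w, x, y, z, a, b, c} → {w, x, y, z, a, b, c}.
Read '1': {w, x, y, z, a, b, c} → {w, x, y, z, a, b, c}.

{w, x, y, z, a, b, c}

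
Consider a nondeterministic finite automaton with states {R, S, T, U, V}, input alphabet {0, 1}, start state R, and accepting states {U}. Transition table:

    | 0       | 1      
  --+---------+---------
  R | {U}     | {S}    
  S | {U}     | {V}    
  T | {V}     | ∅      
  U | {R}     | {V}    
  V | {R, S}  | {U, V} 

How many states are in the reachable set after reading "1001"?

1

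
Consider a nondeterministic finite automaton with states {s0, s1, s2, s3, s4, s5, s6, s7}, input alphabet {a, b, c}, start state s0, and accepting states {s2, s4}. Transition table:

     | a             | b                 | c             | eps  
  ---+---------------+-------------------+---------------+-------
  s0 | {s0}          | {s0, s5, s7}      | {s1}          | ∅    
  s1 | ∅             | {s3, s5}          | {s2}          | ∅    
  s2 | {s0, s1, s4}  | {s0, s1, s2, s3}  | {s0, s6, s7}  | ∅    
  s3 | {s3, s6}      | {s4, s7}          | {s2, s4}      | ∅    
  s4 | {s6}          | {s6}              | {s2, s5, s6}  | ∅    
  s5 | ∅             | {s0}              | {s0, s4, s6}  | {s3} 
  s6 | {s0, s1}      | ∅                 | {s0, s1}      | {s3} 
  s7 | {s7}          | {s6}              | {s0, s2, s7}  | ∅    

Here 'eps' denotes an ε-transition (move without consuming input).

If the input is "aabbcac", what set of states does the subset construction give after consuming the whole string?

{s0, s1, s2, s3, s4, s5, s6, s7}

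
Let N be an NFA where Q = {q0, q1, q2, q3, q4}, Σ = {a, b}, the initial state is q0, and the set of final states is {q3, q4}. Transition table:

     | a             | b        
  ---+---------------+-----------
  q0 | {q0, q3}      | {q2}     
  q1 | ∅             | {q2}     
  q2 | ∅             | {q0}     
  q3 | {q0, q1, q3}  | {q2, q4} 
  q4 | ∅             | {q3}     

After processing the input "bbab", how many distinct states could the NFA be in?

Start in {q0}.
Read 'b': q0→{q2}; now {q2}.
Read 'b': q2→{q0}; now {q0}.
Read 'a': q0→{q0, q3}; now {q0, q3}.
Read 'b': q0→{q2}, q3→{q2, q4}; now {q2, q4}.
That set has 2 states.

2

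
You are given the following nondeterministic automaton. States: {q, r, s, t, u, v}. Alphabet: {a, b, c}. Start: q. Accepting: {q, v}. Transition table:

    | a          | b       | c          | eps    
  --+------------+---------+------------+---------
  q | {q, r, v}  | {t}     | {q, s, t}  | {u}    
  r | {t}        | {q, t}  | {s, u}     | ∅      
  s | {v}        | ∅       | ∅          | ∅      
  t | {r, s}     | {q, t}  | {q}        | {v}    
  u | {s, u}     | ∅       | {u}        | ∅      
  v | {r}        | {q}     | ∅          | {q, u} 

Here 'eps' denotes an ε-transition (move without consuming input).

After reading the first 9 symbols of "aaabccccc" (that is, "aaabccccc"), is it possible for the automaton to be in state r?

No

Start: ε-closure({q}) = {q, u}.
Read 'a': q→{q, r, v}, u→{s, u}; now {q, r, s, u, v}.
Read 'a': q→{q, r, v}, r→{t}, s→{v}, u→{s, u}, v→{r}; now {q, r, s, t, u, v}.
Read 'a': q→{q, r, v}, r→{t}, s→{v}, t→{r, s}, u→{s, u}, v→{r}; now {q, r, s, t, u, v}.
Read 'b': q→{t}, r→{q, t}, s→∅, t→{q, t}, u→∅, v→{q}; union {q, t}; ε-closure = {q, t, u, v}.
Read 'c': q→{q, s, t}, t→{q}, u→{u}, v→∅; union {q, s, t, u}; ε-closure = {q, s, t, u, v}.
Read 'c': q→{q, s, t}, s→∅, t→{q}, u→{u}, v→∅; union {q, s, t, u}; ε-closure = {q, s, t, u, v}.
Read 'c': q→{q, s, t}, s→∅, t→{q}, u→{u}, v→∅; union {q, s, t, u}; ε-closure = {q, s, t, u, v}.
Read 'c': q→{q, s, t}, s→∅, t→{q}, u→{u}, v→∅; union {q, s, t, u}; ε-closure = {q, s, t, u, v}.
Read 'c': q→{q, s, t}, s→∅, t→{q}, u→{u}, v→∅; union {q, s, t, u}; ε-closure = {q, s, t, u, v}.
State r is not in {q, s, t, u, v}.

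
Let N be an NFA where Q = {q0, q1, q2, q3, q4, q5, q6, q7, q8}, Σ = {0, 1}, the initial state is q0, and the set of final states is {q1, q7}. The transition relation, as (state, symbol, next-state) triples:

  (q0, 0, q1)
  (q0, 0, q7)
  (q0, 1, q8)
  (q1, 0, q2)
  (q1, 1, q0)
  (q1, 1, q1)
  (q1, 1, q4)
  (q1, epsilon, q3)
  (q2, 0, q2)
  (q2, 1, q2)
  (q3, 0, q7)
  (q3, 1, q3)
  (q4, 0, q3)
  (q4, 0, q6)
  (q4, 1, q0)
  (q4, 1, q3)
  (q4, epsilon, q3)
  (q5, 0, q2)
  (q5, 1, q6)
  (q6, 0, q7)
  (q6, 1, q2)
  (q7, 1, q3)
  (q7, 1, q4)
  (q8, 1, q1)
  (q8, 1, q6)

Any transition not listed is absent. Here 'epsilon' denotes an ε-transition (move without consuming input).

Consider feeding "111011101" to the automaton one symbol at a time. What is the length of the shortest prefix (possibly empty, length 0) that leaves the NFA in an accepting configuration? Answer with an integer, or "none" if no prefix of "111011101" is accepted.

2

Start in {q0}.
Read '1': {q0} → {q8}.
Read '1': {q8} → {q1, q3, q6}.
None of the earlier sets intersect F, but {q1, q3, q6} does.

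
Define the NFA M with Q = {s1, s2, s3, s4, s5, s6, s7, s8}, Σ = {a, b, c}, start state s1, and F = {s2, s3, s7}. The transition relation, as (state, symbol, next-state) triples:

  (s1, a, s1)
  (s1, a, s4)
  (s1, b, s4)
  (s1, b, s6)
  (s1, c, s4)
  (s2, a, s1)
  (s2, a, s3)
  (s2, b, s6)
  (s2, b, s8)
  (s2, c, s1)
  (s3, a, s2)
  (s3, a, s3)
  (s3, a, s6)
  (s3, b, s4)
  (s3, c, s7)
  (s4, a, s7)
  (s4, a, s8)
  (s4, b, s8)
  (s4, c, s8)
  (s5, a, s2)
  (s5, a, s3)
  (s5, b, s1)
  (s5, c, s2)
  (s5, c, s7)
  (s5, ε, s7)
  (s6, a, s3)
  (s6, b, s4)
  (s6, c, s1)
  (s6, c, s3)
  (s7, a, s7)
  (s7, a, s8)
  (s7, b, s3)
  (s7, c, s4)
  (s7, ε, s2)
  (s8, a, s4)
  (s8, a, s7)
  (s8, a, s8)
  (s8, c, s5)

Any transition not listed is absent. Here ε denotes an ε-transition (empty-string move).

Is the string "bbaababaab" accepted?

Yes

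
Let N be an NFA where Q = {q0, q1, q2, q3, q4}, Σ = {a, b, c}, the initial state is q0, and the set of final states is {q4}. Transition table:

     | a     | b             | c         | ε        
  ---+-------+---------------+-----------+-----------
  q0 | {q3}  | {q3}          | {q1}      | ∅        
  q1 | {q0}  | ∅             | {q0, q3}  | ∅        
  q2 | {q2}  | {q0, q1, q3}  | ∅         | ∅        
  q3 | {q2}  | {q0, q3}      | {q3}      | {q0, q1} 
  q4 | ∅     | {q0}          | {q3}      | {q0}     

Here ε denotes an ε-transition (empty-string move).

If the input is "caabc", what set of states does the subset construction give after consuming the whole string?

{q0, q1, q3}

Start in {q0}.
Read 'c': q0→{q1}; now {q1}.
Read 'a': q1→{q0}; now {q0}.
Read 'a': q0→{q3}; union {q3}; ε-closure = {q0, q1, q3}.
Read 'b': q0→{q3}, q1→∅, q3→{q0, q3}; union {q0, q3}; ε-closure = {q0, q1, q3}.
Read 'c': q0→{q1}, q1→{q0, q3}, q3→{q3}; now {q0, q1, q3}.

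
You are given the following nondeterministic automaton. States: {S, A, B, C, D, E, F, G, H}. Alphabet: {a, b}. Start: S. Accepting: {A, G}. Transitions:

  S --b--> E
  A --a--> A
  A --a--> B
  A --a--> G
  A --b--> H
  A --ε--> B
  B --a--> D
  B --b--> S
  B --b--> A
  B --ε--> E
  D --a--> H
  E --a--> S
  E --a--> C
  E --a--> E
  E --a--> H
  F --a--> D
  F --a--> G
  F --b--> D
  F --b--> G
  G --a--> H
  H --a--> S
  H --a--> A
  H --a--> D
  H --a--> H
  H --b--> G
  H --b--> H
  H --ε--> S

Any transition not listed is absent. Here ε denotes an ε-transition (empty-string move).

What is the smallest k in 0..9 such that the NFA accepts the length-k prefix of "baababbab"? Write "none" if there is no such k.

3

Start in {S}.
Read 'b': {S} → {E}.
Read 'a': {E} → {S, C, E, H}.
Read 'a': {S, C, E, H} → {S, A, B, C, D, E, H}.
None of the earlier sets intersect F, but {S, A, B, C, D, E, H} does.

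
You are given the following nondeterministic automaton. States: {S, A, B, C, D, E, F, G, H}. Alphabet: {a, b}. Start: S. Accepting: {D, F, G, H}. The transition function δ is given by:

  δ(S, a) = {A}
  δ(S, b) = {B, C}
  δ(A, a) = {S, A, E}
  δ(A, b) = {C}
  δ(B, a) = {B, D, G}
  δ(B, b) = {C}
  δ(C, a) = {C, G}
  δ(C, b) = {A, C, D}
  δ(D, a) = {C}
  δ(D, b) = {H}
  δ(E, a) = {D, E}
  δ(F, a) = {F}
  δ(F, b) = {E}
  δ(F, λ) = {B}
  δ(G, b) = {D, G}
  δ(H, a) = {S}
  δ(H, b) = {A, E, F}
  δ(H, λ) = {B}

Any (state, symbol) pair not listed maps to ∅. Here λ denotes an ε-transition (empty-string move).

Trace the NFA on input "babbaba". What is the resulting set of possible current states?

Start in {S}.
Read 'b': {S} → {B, C}.
Read 'a': {B, C} → {B, C, D, G}.
Read 'b': {B, C, D, G} → {A, B, C, D, G, H}.
Read 'b': {A, B, C, D, G, H} → {A, B, C, D, E, F, G, H}.
Read 'a': {A, B, C, D, E, F, G, H} → {S, A, B, C, D, E, F, G}.
Read 'b': {S, A, B, C, D, E, F, G} → {A, B, C, D, E, G, H}.
Read 'a': {A, B, C, D, E, G, H} → {S, A, B, C, D, E, G}.

{S, A, B, C, D, E, G}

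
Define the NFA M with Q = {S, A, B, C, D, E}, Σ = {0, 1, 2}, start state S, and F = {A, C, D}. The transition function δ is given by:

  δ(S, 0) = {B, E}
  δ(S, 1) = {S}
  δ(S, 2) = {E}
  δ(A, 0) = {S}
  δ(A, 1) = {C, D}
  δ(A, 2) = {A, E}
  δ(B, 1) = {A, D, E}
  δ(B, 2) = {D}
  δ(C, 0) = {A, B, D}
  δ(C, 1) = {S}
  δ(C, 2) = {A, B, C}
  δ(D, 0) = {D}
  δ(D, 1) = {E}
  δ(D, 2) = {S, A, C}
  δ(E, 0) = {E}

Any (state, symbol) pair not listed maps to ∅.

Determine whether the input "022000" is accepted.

Start in {S}.
Read '0': S→{B, E}; now {B, E}.
Read '2': B→{D}, E→∅; now {D}.
Read '2': D→{S, A, C}; now {S, A, C}.
Read '0': S→{B, E}, A→{S}, C→{A, B, D}; now {S, A, B, D, E}.
Read '0': S→{B, E}, A→{S}, B→∅, D→{D}, E→{E}; now {S, B, D, E}.
Read '0': S→{B, E}, B→∅, D→{D}, E→{E}; now {B, D, E}.
The final set {B, D, E} contains the accepting state D.

Yes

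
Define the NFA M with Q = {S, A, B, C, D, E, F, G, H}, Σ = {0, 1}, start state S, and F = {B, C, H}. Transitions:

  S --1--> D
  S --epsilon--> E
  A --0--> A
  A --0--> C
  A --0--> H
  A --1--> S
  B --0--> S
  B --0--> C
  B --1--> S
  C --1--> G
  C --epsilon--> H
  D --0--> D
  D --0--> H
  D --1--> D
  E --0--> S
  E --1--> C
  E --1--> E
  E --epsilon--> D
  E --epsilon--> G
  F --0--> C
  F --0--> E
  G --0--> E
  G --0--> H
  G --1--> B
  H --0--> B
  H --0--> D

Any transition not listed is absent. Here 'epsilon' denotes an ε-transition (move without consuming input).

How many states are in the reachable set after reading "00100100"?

7

Start: ε-closure({S}) = {S, D, E, G}.
Read '0': {S, D, E, G} → {S, D, E, G, H}.
Read '0': {S, D, E, G, H} → {S, B, D, E, G, H}.
Read '1': {S, B, D, E, G, H} → {S, B, C, D, E, G, H}.
Read '0': {S, B, C, D, E, G, H} → {S, B, C, D, E, G, H}.
Read '0': {S, B, C, D, E, G, H} → {S, B, C, D, E, G, H}.
Read '1': {S, B, C, D, E, G, H} → {S, B, C, D, E, G, H}.
Read '0': {S, B, C, D, E, G, H} → {S, B, C, D, E, G, H}.
Read '0': {S, B, C, D, E, G, H} → {S, B, C, D, E, G, H}.
That set has 7 states.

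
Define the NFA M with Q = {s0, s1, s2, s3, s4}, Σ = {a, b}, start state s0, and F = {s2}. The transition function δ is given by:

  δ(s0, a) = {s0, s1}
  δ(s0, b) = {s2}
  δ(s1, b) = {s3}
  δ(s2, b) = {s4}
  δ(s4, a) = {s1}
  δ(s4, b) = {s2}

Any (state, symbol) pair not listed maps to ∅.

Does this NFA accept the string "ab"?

Start in {s0}.
Read 'a': {s0} → {s0, s1}.
Read 'b': {s0, s1} → {s2, s3}.
The final set {s2, s3} contains the accepting state s2.

Yes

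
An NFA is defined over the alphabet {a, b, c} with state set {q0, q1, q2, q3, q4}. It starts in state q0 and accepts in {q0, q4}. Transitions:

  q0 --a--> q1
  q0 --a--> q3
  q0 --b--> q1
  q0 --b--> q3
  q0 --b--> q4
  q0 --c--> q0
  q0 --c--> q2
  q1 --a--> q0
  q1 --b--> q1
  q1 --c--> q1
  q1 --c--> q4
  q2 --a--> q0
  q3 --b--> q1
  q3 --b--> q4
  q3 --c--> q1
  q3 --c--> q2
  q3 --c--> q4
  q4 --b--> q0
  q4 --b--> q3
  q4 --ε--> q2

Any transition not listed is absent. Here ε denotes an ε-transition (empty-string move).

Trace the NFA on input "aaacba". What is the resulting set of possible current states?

Start in {q0}.
Read 'a': q0→{q1, q3}; now {q1, q3}.
Read 'a': q1→{q0}, q3→∅; now {q0}.
Read 'a': q0→{q1, q3}; now {q1, q3}.
Read 'c': q1→{q1, q4}, q3→{q1, q2, q4}; now {q1, q2, q4}.
Read 'b': q1→{q1}, q2→∅, q4→{q0, q3}; now {q0, q1, q3}.
Read 'a': q0→{q1, q3}, q1→{q0}, q3→∅; now {q0, q1, q3}.

{q0, q1, q3}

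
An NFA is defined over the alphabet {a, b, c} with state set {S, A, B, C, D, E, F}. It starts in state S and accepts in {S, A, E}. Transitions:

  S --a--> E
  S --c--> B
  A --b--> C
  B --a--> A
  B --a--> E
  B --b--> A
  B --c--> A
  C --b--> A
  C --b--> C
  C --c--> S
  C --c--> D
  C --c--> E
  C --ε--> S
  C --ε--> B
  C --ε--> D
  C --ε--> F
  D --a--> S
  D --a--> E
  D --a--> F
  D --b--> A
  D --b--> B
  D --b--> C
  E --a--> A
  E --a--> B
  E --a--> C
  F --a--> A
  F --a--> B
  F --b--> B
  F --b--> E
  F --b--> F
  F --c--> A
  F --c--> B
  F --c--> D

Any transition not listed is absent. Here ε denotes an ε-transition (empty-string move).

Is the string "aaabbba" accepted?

Yes

Start in {S}.
Read 'a': {S} → {E}.
Read 'a': {E} → {S, A, B, C, D, F}.
Read 'a': {S, A, B, C, D, F} → {S, A, B, E, F}.
Read 'b': {S, A, B, E, F} → {S, A, B, C, D, E, F}.
Read 'b': {S, A, B, C, D, E, F} → {S, A, B, C, D, E, F}.
Read 'b': {S, A, B, C, D, E, F} → {S, A, B, C, D, E, F}.
Read 'a': {S, A, B, C, D, E, F} → {S, A, B, C, D, E, F}.
The final set {S, A, B, C, D, E, F} contains the accepting states S, A, E.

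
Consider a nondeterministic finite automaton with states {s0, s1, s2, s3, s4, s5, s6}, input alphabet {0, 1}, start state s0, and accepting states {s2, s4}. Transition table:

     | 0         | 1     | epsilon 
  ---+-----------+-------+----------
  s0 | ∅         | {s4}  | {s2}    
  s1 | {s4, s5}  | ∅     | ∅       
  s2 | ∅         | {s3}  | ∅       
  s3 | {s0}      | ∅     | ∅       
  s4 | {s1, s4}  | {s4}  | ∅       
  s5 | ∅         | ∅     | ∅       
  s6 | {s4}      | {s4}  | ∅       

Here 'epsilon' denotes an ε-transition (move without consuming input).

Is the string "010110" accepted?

No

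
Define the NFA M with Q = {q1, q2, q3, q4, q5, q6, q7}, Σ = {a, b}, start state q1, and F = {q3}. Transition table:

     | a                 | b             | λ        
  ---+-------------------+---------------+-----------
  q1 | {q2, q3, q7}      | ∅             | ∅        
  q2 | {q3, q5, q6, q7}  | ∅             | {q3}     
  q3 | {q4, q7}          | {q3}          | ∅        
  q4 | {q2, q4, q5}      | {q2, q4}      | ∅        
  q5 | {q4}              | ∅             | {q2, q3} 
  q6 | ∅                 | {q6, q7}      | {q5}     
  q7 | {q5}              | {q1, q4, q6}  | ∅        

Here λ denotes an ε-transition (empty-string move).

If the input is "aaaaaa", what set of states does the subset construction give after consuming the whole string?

{q2, q3, q4, q5, q6, q7}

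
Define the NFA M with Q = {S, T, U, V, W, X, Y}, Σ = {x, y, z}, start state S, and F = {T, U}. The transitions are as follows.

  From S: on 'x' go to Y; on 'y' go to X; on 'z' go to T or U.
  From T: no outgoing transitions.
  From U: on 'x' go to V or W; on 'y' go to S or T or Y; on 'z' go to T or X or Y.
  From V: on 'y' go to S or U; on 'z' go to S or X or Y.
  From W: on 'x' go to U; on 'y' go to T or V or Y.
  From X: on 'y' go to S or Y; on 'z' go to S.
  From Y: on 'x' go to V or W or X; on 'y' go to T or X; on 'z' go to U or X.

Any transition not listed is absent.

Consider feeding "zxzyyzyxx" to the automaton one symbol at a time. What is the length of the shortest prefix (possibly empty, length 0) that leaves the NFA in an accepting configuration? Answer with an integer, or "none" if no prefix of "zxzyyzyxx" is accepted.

1

Start in {S}.
Read 'z': {S} → {T, U}.
None of the earlier sets intersect F, but {T, U} does.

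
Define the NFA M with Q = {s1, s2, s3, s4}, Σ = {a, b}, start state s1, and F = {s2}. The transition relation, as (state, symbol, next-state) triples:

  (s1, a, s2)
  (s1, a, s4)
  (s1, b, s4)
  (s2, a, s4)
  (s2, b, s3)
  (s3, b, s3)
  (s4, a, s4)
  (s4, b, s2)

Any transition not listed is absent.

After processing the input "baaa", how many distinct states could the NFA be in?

1

Start in {s1}.
Read 'b': {s1} → {s4}.
Read 'a': {s4} → {s4}.
Read 'a': {s4} → {s4}.
Read 'a': {s4} → {s4}.
That set has 1 state.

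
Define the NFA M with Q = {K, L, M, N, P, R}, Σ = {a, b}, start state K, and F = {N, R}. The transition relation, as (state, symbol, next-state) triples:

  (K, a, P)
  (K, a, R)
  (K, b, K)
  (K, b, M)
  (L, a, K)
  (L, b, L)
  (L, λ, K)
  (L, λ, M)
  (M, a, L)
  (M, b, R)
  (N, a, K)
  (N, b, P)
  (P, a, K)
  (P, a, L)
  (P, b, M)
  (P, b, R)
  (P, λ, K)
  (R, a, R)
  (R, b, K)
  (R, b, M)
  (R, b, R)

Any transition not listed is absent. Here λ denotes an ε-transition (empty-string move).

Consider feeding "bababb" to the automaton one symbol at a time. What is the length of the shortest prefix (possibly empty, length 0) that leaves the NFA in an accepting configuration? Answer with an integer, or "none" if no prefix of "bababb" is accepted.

Start in {K}.
Read 'b': K→{K, M}; now {K, M}.
Read 'a': K→{P, R}, M→{L}; union {L, P, R}; ε-closure = {K, L, M, P, R}.
None of the earlier sets intersect F, but {K, L, M, P, R} does.

2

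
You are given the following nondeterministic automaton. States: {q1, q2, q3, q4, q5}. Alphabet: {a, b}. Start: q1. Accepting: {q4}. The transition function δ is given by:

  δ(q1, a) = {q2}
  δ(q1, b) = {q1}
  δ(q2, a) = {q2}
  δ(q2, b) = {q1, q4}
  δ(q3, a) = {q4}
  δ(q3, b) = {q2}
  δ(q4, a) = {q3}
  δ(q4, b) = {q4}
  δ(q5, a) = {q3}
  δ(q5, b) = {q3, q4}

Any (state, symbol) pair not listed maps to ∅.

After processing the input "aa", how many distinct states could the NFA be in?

1

Start in {q1}.
Read 'a': q1→{q2}; now {q2}.
Read 'a': q2→{q2}; now {q2}.
That set has 1 state.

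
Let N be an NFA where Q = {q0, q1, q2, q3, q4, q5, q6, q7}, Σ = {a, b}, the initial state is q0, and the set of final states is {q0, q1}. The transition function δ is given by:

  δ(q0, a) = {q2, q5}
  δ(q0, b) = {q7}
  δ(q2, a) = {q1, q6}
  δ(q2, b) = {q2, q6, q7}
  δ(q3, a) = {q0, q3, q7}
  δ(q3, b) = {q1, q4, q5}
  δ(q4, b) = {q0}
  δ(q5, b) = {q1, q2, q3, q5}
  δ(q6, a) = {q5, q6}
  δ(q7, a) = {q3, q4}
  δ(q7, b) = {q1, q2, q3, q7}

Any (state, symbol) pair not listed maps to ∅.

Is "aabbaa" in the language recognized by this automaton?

No

Start in {q0}.
Read 'a': {q0} → {q2, q5}.
Read 'a': {q2, q5} → {q1, q6}.
Read 'b': {q1, q6} → ∅.
The set is empty and remains empty for the remaining 3 symbols.
The final set ∅ contains no accepting state.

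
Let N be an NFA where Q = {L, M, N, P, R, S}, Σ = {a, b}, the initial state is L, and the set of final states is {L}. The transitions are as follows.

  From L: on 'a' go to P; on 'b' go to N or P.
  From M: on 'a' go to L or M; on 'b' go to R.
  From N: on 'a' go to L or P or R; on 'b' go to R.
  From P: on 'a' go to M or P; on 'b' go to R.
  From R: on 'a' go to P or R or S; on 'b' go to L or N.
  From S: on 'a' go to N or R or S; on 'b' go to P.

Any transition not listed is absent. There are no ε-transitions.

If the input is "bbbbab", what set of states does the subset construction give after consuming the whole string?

Start in {L}.
Read 'b': L→{N, P}; now {N, P}.
Read 'b': N→{R}, P→{R}; now {R}.
Read 'b': R→{L, N}; now {L, N}.
Read 'b': L→{N, P}, N→{R}; now {N, P, R}.
Read 'a': N→{L, P, R}, P→{M, P}, R→{P, R, S}; now {L, M, P, R, S}.
Read 'b': L→{N, P}, M→{R}, P→{R}, R→{L, N}, S→{P}; now {L, N, P, R}.

{L, N, P, R}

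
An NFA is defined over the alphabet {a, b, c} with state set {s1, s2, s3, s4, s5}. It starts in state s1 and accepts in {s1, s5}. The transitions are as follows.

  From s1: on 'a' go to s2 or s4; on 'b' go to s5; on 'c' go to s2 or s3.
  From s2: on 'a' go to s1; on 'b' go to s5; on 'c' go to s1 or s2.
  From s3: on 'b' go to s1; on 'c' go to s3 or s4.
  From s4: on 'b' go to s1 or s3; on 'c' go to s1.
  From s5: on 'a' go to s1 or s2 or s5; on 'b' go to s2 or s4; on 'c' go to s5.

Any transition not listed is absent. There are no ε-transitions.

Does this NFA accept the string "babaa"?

Yes

Start in {s1}.
Read 'b': s1→{s5}; now {s5}.
Read 'a': s5→{s1, s2, s5}; now {s1, s2, s5}.
Read 'b': s1→{s5}, s2→{s5}, s5→{s2, s4}; now {s2, s4, s5}.
Read 'a': s2→{s1}, s4→∅, s5→{s1, s2, s5}; now {s1, s2, s5}.
Read 'a': s1→{s2, s4}, s2→{s1}, s5→{s1, s2, s5}; now {s1, s2, s4, s5}.
The final set {s1, s2, s4, s5} contains the accepting states s1, s5.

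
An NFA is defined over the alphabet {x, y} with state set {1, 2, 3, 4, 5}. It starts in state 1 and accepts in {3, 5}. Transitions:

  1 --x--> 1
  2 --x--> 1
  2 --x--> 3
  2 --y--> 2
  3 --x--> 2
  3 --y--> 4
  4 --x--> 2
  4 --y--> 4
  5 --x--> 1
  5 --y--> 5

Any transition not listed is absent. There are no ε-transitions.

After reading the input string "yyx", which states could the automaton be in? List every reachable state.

∅

Start in {1}.
Read 'y': 1→∅; now ∅.
The set is empty and remains empty for the remaining 2 symbols.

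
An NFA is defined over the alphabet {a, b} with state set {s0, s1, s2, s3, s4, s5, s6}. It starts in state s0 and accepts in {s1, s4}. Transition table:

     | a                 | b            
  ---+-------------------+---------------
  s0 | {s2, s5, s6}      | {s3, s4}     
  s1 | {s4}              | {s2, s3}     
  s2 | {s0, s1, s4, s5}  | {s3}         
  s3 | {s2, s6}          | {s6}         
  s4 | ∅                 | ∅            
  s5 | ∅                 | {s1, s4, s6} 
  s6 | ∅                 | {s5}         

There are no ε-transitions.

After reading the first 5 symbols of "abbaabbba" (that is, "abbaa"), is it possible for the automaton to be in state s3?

No

Start in {s0}.
Read 'a': s0→{s2, s5, s6}; now {s2, s5, s6}.
Read 'b': s2→{s3}, s5→{s1, s4, s6}, s6→{s5}; now {s1, s3, s4, s5, s6}.
Read 'b': s1→{s2, s3}, s3→{s6}, s4→∅, s5→{s1, s4, s6}, s6→{s5}; now {s1, s2, s3, s4, s5, s6}.
Read 'a': s1→{s4}, s2→{s0, s1, s4, s5}, s3→{s2, s6}, s4→∅, s5→∅, s6→∅; now {s0, s1, s2, s4, s5, s6}.
Read 'a': s0→{s2, s5, s6}, s1→{s4}, s2→{s0, s1, s4, s5}, s4→∅, s5→∅, s6→∅; now {s0, s1, s2, s4, s5, s6}.
State s3 is not in {s0, s1, s2, s4, s5, s6}.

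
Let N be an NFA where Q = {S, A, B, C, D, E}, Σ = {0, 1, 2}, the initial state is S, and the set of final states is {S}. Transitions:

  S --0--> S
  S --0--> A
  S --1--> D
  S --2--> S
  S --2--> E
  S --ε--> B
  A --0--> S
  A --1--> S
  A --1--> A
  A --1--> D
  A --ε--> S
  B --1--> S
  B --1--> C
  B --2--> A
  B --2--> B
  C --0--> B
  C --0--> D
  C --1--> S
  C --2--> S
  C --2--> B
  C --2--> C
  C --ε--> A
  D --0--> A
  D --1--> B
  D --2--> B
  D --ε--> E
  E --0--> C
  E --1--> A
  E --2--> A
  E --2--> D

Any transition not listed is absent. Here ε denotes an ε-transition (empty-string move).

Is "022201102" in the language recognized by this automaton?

Start: ε-closure({S}) = {S, B}.
Read '0': {S, B} → {S, A, B}.
Read '2': {S, A, B} → {S, A, B, E}.
Read '2': {S, A, B, E} → {S, A, B, D, E}.
Read '2': {S, A, B, D, E} → {S, A, B, D, E}.
Read '0': {S, A, B, D, E} → {S, A, B, C}.
Read '1': {S, A, B, C} → {S, A, B, C, D, E}.
Read '1': {S, A, B, C, D, E} → {S, A, B, C, D, E}.
Read '0': {S, A, B, C, D, E} → {S, A, B, C, D, E}.
Read '2': {S, A, B, C, D, E} → {S, A, B, C, D, E}.
The final set {S, A, B, C, D, E} contains the accepting state S.

Yes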